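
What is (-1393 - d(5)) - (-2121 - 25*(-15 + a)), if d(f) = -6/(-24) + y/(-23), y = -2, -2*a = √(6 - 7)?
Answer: 32445/92 - 25*I/2 ≈ 352.66 - 12.5*I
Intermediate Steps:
a = -I/2 (a = -√(6 - 7)/2 = -I/2 ≈ -0.5*I)
d(f) = 31/92 (d(f) = -6/(-24) - 2/(-23) = -6*(-1/24) - 2*(-1/23) = ¼ + 2/23 = 31/92)
(-1393 - d(5)) - (-2121 - 25*(-15 + a)) = (-1393 - 1*31/92) - (-2121 - 25*(-15 - I/2)) = (-1393 - 31/92) - (-2121 + (375 + 25*I/2)) = -128187/92 - (-1746 + 25*I/2) = -128187/92 + (1746 - 25*I/2) = 32445/92 - 25*I/2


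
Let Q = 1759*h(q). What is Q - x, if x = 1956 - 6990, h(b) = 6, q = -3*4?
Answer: 15588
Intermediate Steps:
q = -12
Q = 10554 (Q = 1759*6 = 10554)
x = -5034
Q - x = 10554 - 1*(-5034) = 10554 + 5034 = 15588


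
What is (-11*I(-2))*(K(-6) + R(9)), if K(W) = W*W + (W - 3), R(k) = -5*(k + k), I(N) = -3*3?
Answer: -6237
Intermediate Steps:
I(N) = -9
R(k) = -10*k
K(W) = -3 + W + W² (K(W) = W² + (-3 + W) = -3 + W + W²)
(-11*I(-2))*(K(-6) + R(9)) = (-11*(-9))*((-3 - 6 + (-6)²) - 10*9) = 99*((-3 - 6 + 36) - 90) = 99*(27 - 90) = 99*(-63) = -6237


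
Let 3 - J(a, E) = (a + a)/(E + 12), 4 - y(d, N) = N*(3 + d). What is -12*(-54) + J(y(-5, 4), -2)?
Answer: 3243/5 ≈ 648.60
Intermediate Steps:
y(d, N) = 4 - N*(3 + d)
J(a, E) = 3 - 2*a/(12 + E) (J(a, E) = 3 - (a + a)/(E + 12) = 3 - 2*a/(12 + E))
-12*(-54) + J(y(-5, 4), -2) = -12*(-54) + (36 - 2*(4 - 3*4 - 1*4*(-5)) + 3*(-2))/(12 - 2) = 648 + (36 - 2*(4 - 12 + 20) - 6)/10 = 648 + (36 - 2*12 - 6)/10 = 648 + (36 - 24 - 6)/10 = 648 + (⅒)*6 = 648 + ⅗ = 3243/5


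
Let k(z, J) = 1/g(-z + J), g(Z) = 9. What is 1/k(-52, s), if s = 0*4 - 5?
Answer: 9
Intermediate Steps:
s = -5 (s = 0 - 5 = -5)
k(z, J) = ⅑ (k(z, J) = 1/9 = ⅑)
1/k(-52, s) = 1/(⅑) = 9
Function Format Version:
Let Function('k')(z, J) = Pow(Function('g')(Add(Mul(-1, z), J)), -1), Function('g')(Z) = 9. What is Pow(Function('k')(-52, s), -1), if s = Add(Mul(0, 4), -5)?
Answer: 9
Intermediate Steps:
s = -5 (s = Add(0, -5) = -5)
Function('k')(z, J) = Rational(1, 9) (Function('k')(z, J) = Pow(9, -1) = Rational(1, 9))
Pow(Function('k')(-52, s), -1) = Pow(Rational(1, 9), -1) = 9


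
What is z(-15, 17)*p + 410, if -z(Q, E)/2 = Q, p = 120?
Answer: 4010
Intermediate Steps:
z(Q, E) = -2*Q
z(-15, 17)*p + 410 = -2*(-15)*120 + 410 = 30*120 + 410 = 3600 + 410 = 4010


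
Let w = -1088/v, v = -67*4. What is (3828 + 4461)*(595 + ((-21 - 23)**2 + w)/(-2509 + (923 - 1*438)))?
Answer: 83466889533/16951 ≈ 4.9240e+6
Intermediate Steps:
v = -268
w = 272/67 (w = -1088/(-268) = -1088*(-1/268) = 272/67 ≈ 4.0597)
(3828 + 4461)*(595 + ((-21 - 23)**2 + w)/(-2509 + (923 - 1*438))) = (3828 + 4461)*(595 + ((-21 - 23)**2 + 272/67)/(-2509 + (923 - 1*438))) = 8289*(595 + ((-44)**2 + 272/67)/(-2509 + (923 - 438))) = 8289*(595 + (1936 + 272/67)/(-2509 + 485)) = 8289*(595 + (129984/67)/(-2024)) = 8289*(595 + (129984/67)*(-1/2024)) = 8289*(595 - 16248/16951) = 8289*(10069597/16951) = 83466889533/16951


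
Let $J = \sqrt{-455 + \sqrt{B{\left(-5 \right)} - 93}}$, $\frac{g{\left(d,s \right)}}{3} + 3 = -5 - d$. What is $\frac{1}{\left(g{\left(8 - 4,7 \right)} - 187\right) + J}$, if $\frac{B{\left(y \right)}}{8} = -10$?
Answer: $- \frac{1}{223 - \sqrt{-455 + i \sqrt{173}}} \approx -0.0044497 - 0.00042626 i$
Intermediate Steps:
$g{\left(d,s \right)} = -24 - 3 d$ ($g{\left(d,s \right)} = -9 + 3 \left(-5 - d\right) = -9 - \left(15 + 3 d\right) = -24 - 3 d$)
$B{\left(y \right)} = -80$ ($B{\left(y \right)} = 8 \left(-10\right) = -80$)
$J = \sqrt{-455 + i \sqrt{173}}$ ($J = \sqrt{-455 + \sqrt{-80 - 93}} = \sqrt{-455 + \sqrt{-173}} = \sqrt{-455 + i \sqrt{173}} \approx 0.3083 + 21.333 i$)
$\frac{1}{\left(g{\left(8 - 4,7 \right)} - 187\right) + J} = \frac{1}{\left(\left(-24 - 3 \left(8 - 4\right)\right) - 187\right) + \sqrt{-455 + i \sqrt{173}}} = \frac{1}{\left(\left(-24 - 12\right) - 187\right) + \sqrt{-455 + i \sqrt{173}}} = \frac{1}{\left(-36 - 187\right) + \sqrt{-455 + i \sqrt{173}}} = \frac{1}{-223 + \sqrt{-455 + i \sqrt{173}}}$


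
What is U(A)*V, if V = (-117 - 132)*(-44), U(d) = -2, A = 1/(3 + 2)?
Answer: -21912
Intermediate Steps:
A = ⅕ (A = 1/5 = ⅕ ≈ 0.20000)
V = 10956 (V = -249*(-44) = 10956)
U(A)*V = -2*10956 = -21912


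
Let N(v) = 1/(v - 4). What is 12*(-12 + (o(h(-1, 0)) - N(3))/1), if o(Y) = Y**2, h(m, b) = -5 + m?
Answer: 300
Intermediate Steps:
N(v) = 1/(-4 + v)
12*(-12 + (o(h(-1, 0)) - N(3))/1) = 12*(-12 + ((-5 - 1)**2 - 1/(-4 + 3))/1) = 12*(-12 + ((-6)**2 - 1/(-1))*1) = 12*(-12 + (36 - 1*(-1))*1) = 12*(-12 + (36 + 1)*1) = 12*(-12 + 37*1) = 12*(-12 + 37) = 12*25 = 300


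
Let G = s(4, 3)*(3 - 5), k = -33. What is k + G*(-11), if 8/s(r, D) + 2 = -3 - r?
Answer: -473/9 ≈ -52.556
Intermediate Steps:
s(r, D) = 8/(-5 - r) (s(r, D) = 8/(-2 + (-3 - r)) = 8/(-5 - r))
G = 16/9 (G = (-8/(5 + 4))*(3 - 5) = -8/9*(-2) = 16/9 ≈ 1.7778)
k + G*(-11) = -33 + (16/9)*(-11) = -33 - 176/9 = -473/9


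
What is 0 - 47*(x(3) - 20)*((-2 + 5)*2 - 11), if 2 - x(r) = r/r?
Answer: -4465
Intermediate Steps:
x(r) = 1 (x(r) = 2 - r/r = 2 - 1*1 = 2 - 1 = 1)
0 - 47*(x(3) - 20)*((-2 + 5)*2 - 11) = 0 - 47*(1 - 20)*((-2 + 5)*2 - 11) = 0 - (-893)*(3*2 - 11) = 0 - (-893)*(6 - 11) = 0 - (-893)*(-5) = 0 - 47*95 = 0 - 4465 = -4465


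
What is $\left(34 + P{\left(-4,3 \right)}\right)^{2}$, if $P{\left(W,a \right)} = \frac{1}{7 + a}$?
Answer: $\frac{116281}{100} \approx 1162.8$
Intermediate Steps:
$\left(34 + P{\left(-4,3 \right)}\right)^{2} = \left(34 + \frac{1}{7 + 3}\right)^{2} = \left(34 + \frac{1}{10}\right)^{2} = \left(\frac{341}{10}\right)^{2} = \frac{116281}{100}$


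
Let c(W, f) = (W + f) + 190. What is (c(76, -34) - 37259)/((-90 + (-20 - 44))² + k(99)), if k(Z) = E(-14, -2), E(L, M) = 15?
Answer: -37027/23731 ≈ -1.5603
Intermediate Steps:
c(W, f) = 190 + W + f
k(Z) = 15
(c(76, -34) - 37259)/((-90 + (-20 - 44))² + k(99)) = ((190 + 76 - 34) - 37259)/((-90 + (-20 - 44))² + 15) = (232 - 37259)/((-90 - 64)² + 15) = -37027/((-154)² + 15) = -37027/(23716 + 15) = -37027/23731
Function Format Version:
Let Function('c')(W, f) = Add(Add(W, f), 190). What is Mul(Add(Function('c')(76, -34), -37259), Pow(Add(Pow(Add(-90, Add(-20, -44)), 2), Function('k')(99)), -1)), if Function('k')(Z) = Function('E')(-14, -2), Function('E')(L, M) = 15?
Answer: Rational(-37027, 23731) ≈ -1.5603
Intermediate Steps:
Function('c')(W, f) = Add(190, W, f)
Function('k')(Z) = 15
Mul(Add(Function('c')(76, -34), -37259), Pow(Add(Pow(Add(-90, Add(-20, -44)), 2), Function('k')(99)), -1)) = Mul(Add(Add(190, 76, -34), -37259), Pow(Add(Pow(Add(-90, Add(-20, -44)), 2), 15), -1)) = Mul(Add(232, -37259), Pow(Add(Pow(Add(-90, -64), 2), 15), -1)) = Mul(-37027, Pow(Add(Pow(-154, 2), 15), -1)) = Mul(-37027, Pow(Add(23716, 15), -1)) = Mul(-37027, Pow(23731, -1)) = Mul(-37027, Rational(1, 23731)) = Rational(-37027, 23731)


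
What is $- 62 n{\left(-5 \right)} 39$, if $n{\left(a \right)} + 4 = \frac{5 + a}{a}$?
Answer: $9672$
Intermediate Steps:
$n{\left(a \right)} = -4 + \frac{5 + a}{a}$
$- 62 n{\left(-5 \right)} 39 = - 62 \left(-3 + \frac{5}{-5}\right) 39 = - 62 \left(-3 + 5 \left(- \frac{1}{5}\right)\right) 39 = - 62 \left(-3 - 1\right) 39 = \left(-62\right) \left(-4\right) 39 = 248 \cdot 39 = 9672$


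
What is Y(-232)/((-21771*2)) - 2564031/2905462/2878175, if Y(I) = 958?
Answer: -4005658877515051/182058421987666350 ≈ -0.022002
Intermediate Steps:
Y(-232)/((-21771*2)) - 2564031/2905462/2878175 = 958/((-21771*2)) - 2564031/2905462/2878175 = 958/(-43542) - 2564031*1/2905462*(1/2878175) = 958*(-1/43542) - 2564031/2905462*1/2878175 = -479/21771 - 2564031/8362428091850 = -4005658877515051/182058421987666350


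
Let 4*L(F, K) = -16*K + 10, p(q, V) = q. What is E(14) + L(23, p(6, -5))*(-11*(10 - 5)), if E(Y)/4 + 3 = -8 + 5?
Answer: 2317/2 ≈ 1158.5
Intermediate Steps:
E(Y) = -24 (E(Y) = -12 + 4*(-8 + 5) = -12 + 4*(-3) = -12 - 12 = -24)
L(F, K) = 5/2 - 4*K (L(F, K) = (-16*K + 10)/4 = (10 - 16*K)/4 = 5/2 - 4*K)
E(14) + L(23, p(6, -5))*(-11*(10 - 5)) = -24 + (5/2 - 4*6)*(-11*(10 - 5)) = -24 + (5/2 - 24)*(-11*5) = -24 - 43/2*(-55) = -24 + 2365/2 = 2317/2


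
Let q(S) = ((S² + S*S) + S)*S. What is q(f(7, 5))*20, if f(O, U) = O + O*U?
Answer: 2998800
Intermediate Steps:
q(S) = S*(S + 2*S²) (q(S) = ((S² + S²) + S)*S = (2*S² + S)*S = (S + 2*S²)*S = S*(S + 2*S²))
q(f(7, 5))*20 = ((7*(1 + 5))²*(1 + 2*(7*(1 + 5))))*20 = ((7*6)²*(1 + 2*(7*6)))*20 = (42²*(1 + 2*42))*20 = (1764*(1 + 84))*20 = (1764*85)*20 = 149940*20 = 2998800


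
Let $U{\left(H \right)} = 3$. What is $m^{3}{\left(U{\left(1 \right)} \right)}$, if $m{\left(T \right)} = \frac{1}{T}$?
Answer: $\frac{1}{27} \approx 0.037037$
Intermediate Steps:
$m^{3}{\left(U{\left(1 \right)} \right)} = \left(\frac{1}{3}\right)^{3} = \frac{1}{27}$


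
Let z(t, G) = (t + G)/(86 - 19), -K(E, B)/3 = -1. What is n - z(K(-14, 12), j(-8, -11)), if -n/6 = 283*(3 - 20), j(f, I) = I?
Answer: 1934030/67 ≈ 28866.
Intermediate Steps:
K(E, B) = 3 (K(E, B) = -3*(-1) = 3)
z(t, G) = G/67 + t/67 (z(t, G) = (G + t)/67 = (G + t)*(1/67) = G/67 + t/67)
n = 28866 (n = -1698*(3 - 20) = -1698*(-17) = -6*(-4811) = 28866)
n - z(K(-14, 12), j(-8, -11)) = 28866 - ((1/67)*(-11) + (1/67)*3) = 28866 - (-11/67 + 3/67) = 28866 - 1*(-8/67) = 28866 + 8/67 = 1934030/67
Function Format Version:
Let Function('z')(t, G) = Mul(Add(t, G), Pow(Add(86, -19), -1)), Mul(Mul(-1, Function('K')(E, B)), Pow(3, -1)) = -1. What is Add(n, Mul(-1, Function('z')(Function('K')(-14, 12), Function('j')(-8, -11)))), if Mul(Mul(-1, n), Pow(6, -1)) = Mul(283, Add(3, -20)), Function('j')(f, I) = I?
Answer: Rational(1934030, 67) ≈ 28866.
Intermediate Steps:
Function('K')(E, B) = 3 (Function('K')(E, B) = Mul(-3, -1) = 3)
Function('z')(t, G) = Add(Mul(Rational(1, 67), G), Mul(Rational(1, 67), t)) (Function('z')(t, G) = Mul(Add(G, t), Pow(67, -1)) = Mul(Add(G, t), Rational(1, 67)) = Add(Mul(Rational(1, 67), G), Mul(Rational(1, 67), t)))
n = 28866 (n = Mul(-6, Mul(283, Add(3, -20))) = Mul(-6, Mul(283, -17)) = Mul(-6, -4811) = 28866)
Add(n, Mul(-1, Function('z')(Function('K')(-14, 12), Function('j')(-8, -11)))) = Add(28866, Mul(-1, Add(Mul(Rational(1, 67), -11), Mul(Rational(1, 67), 3)))) = Add(28866, Mul(-1, Add(Rational(-11, 67), Rational(3, 67)))) = Add(28866, Mul(-1, Rational(-8, 67))) = Add(28866, Rational(8, 67)) = Rational(1934030, 67)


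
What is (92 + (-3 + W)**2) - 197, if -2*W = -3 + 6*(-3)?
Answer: -195/4 ≈ -48.750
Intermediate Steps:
W = 21/2 (W = -(-3 + 6*(-3))/2 = -(-3 - 18)/2 = -1/2*(-21) = 21/2 ≈ 10.500)
(92 + (-3 + W)**2) - 197 = (92 + (-3 + 21/2)**2) - 197 = (92 + (15/2)**2) - 197 = (92 + 225/4) - 197 = 593/4 - 197 = -195/4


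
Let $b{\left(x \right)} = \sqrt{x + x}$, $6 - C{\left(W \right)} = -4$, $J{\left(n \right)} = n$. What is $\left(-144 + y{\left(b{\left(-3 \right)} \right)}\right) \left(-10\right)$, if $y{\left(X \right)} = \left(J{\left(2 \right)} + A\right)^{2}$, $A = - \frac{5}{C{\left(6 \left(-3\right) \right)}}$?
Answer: $\frac{2835}{2} \approx 1417.5$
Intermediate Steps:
$C{\left(W \right)} = 10$ ($C{\left(W \right)} = 6 - -4 = 6 + 4 = 10$)
$A = - \frac{1}{2}$ ($A = - \frac{5}{10} = \left(-5\right) \frac{1}{10} = - \frac{1}{2} \approx -0.5$)
$b{\left(x \right)} = \sqrt{2} \sqrt{x}$ ($b{\left(x \right)} = \sqrt{2 x} = \sqrt{2} \sqrt{x}$)
$y{\left(X \right)} = \frac{9}{4}$ ($y{\left(X \right)} = \left(2 - \frac{1}{2}\right)^{2} = \left(\frac{3}{2}\right)^{2} = \frac{9}{4}$)
$\left(-144 + y{\left(b{\left(-3 \right)} \right)}\right) \left(-10\right) = \left(-144 + \frac{9}{4}\right) \left(-10\right) = \left(- \frac{567}{4}\right) \left(-10\right) = \frac{2835}{2}$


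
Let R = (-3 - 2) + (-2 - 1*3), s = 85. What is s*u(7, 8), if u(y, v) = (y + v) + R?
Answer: 425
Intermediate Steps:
R = -10 (R = -5 + (-2 - 3) = -5 - 5 = -10)
u(y, v) = -10 + v + y (u(y, v) = (y + v) - 10 = (v + y) - 10 = -10 + v + y)
s*u(7, 8) = 85*(-10 + 8 + 7) = 85*5 = 425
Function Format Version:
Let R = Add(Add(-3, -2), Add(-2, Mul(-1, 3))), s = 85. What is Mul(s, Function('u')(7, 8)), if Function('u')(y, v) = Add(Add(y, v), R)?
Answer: 425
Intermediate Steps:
R = -10 (R = Add(-5, Add(-2, -3)) = Add(-5, -5) = -10)
Function('u')(y, v) = Add(-10, v, y) (Function('u')(y, v) = Add(Add(y, v), -10) = Add(Add(v, y), -10) = Add(-10, v, y))
Mul(s, Function('u')(7, 8)) = Mul(85, Add(-10, 8, 7)) = Mul(85, 5) = 425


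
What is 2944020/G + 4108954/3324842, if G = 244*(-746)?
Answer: -1130059137743/75650130026 ≈ -14.938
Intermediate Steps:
G = -182024
2944020/G + 4108954/3324842 = 2944020/(-182024) + 4108954/3324842 = 2944020*(-1/182024) + 4108954*(1/3324842) = -736005/45506 + 2054477/1662421 = -1130059137743/75650130026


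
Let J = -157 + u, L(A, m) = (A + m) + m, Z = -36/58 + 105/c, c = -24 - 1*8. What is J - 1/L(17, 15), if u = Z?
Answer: -7018827/43616 ≈ -160.92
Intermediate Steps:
c = -32 (c = -24 - 8 = -32)
Z = -3621/928 (Z = -36/58 + 105/(-32) = -36*1/58 + 105*(-1/32) = -18/29 - 105/32 = -3621/928 ≈ -3.9019)
L(A, m) = A + 2*m
u = -3621/928 ≈ -3.9019
J = -149317/928 (J = -157 - 3621/928 = -149317/928 ≈ -160.90)
J - 1/L(17, 15) = -149317/928 - 1/(17 + 2*15) = -149317/928 - 1/(17 + 30) = -149317/928 - 1/47 = -7018827/43616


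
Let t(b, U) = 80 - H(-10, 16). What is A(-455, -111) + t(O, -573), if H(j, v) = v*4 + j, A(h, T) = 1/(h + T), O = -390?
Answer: 14715/566 ≈ 25.998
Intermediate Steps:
A(h, T) = 1/(T + h)
H(j, v) = j + 4*v (H(j, v) = 4*v + j = j + 4*v)
t(b, U) = 26 (t(b, U) = 80 - (-10 + 4*16) = 80 - (-10 + 64) = 80 - 1*54 = 80 - 54 = 26)
A(-455, -111) + t(O, -573) = 1/(-111 - 455) + 26 = 1/(-566) + 26 = -1/566 + 26 = 14715/566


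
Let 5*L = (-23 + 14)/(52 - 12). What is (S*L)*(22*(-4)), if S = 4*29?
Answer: 11484/25 ≈ 459.36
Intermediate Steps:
S = 116
L = -9/200 (L = ((-23 + 14)/(52 - 12))/5 = (-9/40)/5 = (-9*1/40)/5 = (⅕)*(-9/40) = -9/200 ≈ -0.045000)
(S*L)*(22*(-4)) = (116*(-9/200))*(22*(-4)) = -261/50*(-88) = 11484/25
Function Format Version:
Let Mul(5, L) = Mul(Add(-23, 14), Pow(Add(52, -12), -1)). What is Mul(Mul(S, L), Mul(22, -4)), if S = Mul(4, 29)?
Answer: Rational(11484, 25) ≈ 459.36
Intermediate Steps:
S = 116
L = Rational(-9, 200) (L = Mul(Rational(1, 5), Mul(Add(-23, 14), Pow(Add(52, -12), -1))) = Mul(Rational(1, 5), Mul(-9, Pow(40, -1))) = Mul(Rational(1, 5), Mul(-9, Rational(1, 40))) = Mul(Rational(1, 5), Rational(-9, 40)) = Rational(-9, 200) ≈ -0.045000)
Mul(Mul(S, L), Mul(22, -4)) = Mul(Mul(116, Rational(-9, 200)), Mul(22, -4)) = Mul(Rational(-261, 50), -88) = Rational(11484, 25)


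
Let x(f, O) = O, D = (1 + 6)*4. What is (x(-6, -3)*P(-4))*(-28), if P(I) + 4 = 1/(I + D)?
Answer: -665/2 ≈ -332.50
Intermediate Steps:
D = 28 (D = 7*4 = 28)
P(I) = -4 + 1/(28 + I) (P(I) = -4 + 1/(I + 28) = -4 + 1/(28 + I))
(x(-6, -3)*P(-4))*(-28) = -3*(-111 - 4*(-4))/(28 - 4)*(-28) = -3*(-111 + 16)/24*(-28) = -(-95)/8*(-28) = -3*(-95/24)*(-28) = (95/8)*(-28) = -665/2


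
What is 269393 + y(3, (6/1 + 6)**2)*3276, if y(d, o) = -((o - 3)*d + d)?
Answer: -1126183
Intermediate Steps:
y(d, o) = -d - d*(-3 + o) (y(d, o) = -((-3 + o)*d + d) = -(d*(-3 + o) + d) = -(d + d*(-3 + o)) = -d - d*(-3 + o))
269393 + y(3, (6/1 + 6)**2)*3276 = 269393 + (3*(2 - (6/1 + 6)**2))*3276 = 269393 + (3*(2 - (6*1 + 6)**2))*3276 = 269393 + (3*(2 - (6 + 6)**2))*3276 = 269393 + (3*(2 - 1*12**2))*3276 = 269393 + (3*(2 - 1*144))*3276 = 269393 + (3*(2 - 144))*3276 = 269393 + (3*(-142))*3276 = 269393 - 426*3276 = 269393 - 1395576 = -1126183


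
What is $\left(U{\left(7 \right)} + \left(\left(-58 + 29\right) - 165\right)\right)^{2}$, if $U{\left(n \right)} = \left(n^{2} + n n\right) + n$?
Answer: $7921$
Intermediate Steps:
$U{\left(n \right)} = n + 2 n^{2}$ ($U{\left(n \right)} = \left(n^{2} + n^{2}\right) + n = 2 n^{2} + n = n + 2 n^{2}$)
$\left(U{\left(7 \right)} + \left(\left(-58 + 29\right) - 165\right)\right)^{2} = \left(7 \left(1 + 2 \cdot 7\right) + \left(\left(-58 + 29\right) - 165\right)\right)^{2} = \left(7 \left(1 + 14\right) - 194\right)^{2} = \left(7 \cdot 15 - 194\right)^{2} = \left(105 - 194\right)^{2} = \left(-89\right)^{2} = 7921$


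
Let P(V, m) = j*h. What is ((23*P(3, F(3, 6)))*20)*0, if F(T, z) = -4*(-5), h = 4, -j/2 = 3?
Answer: 0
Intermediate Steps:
j = -6 (j = -2*3 = -6)
F(T, z) = 20
P(V, m) = -24 (P(V, m) = -6*4 = -24)
((23*P(3, F(3, 6)))*20)*0 = ((23*(-24))*20)*0 = -552*20*0 = -11040*0 = 0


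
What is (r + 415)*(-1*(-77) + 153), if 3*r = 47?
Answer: 297160/3 ≈ 99053.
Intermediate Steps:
r = 47/3 (r = (⅓)*47 = 47/3 ≈ 15.667)
(r + 415)*(-1*(-77) + 153) = (47/3 + 415)*(-1*(-77) + 153) = 1292*(77 + 153)/3 = (1292/3)*230 = 297160/3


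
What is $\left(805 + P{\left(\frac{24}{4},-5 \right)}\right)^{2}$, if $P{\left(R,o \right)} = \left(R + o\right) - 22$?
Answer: $614656$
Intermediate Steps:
$P{\left(R,o \right)} = -22 + R + o$
$\left(805 + P{\left(\frac{24}{4},-5 \right)}\right)^{2} = \left(805 - \left(27 - 6\right)\right)^{2} = \left(805 - 21\right)^{2} = 784^{2} = 614656$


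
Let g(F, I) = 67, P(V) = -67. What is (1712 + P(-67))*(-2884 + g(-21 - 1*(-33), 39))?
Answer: -4633965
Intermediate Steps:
(1712 + P(-67))*(-2884 + g(-21 - 1*(-33), 39)) = (1712 - 67)*(-2884 + 67) = 1645*(-2817) = -4633965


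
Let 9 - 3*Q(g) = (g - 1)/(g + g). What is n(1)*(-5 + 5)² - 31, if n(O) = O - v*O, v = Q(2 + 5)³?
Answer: -31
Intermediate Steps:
Q(g) = 3 - (-1 + g)/(6*g) (Q(g) = 3 - (g - 1)/(3*(g + g)) = 3 - (-1 + g)/(3*(2*g)) = 3 - (-1 + g)*1/(2*g)/3 = 3 - (-1 + g)/(6*g))
v = 8000/343 (v = ((1 + 17*(2 + 5))/(6*(2 + 5)))³ = ((⅙)*(1 + 17*7)/7)³ = ((⅙)*(⅐)*(1 + 119))³ = ((⅙)*(⅐)*120)³ = (20/7)³ = 8000/343 ≈ 23.324)
n(O) = -7657*O/343 (n(O) = O - 8000*O/343 = -7657*O/343)
n(1)*(-5 + 5)² - 31 = (-7657/343*1)*(-5 + 5)² - 31 = -7657/343*0² - 31 = -7657/343*0 - 31 = 0 - 31 = -31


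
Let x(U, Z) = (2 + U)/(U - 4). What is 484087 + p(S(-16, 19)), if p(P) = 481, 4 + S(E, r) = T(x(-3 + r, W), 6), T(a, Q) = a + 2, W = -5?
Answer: 484568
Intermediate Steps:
x(U, Z) = (2 + U)/(-4 + U)
T(a, Q) = 2 + a
S(E, r) = -2 + (-1 + r)/(-7 + r) (S(E, r) = -4 + (2 + (2 + (-3 + r))/(-4 + (-3 + r))) = -4 + (2 + (-1 + r)/(-7 + r)) = -2 + (-1 + r)/(-7 + r))
484087 + p(S(-16, 19)) = 484087 + 481 = 484568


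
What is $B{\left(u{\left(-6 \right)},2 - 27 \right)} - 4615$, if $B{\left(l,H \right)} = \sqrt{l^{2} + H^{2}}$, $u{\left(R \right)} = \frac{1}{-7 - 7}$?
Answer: $-4615 + \frac{\sqrt{122501}}{14} \approx -4590.0$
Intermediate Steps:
$u{\left(R \right)} = - \frac{1}{14}$ ($u{\left(R \right)} = \frac{1}{-14} = - \frac{1}{14}$)
$B{\left(l,H \right)} = \sqrt{H^{2} + l^{2}}$
$B{\left(u{\left(-6 \right)},2 - 27 \right)} - 4615 = \sqrt{\left(2 - 27\right)^{2} + \left(- \frac{1}{14}\right)^{2}} - 4615 = \sqrt{\left(-25\right)^{2} + \frac{1}{196}} - 4615 = \sqrt{625 + \frac{1}{196}} - 4615 = \sqrt{\frac{122501}{196}} - 4615 = \frac{\sqrt{122501}}{14} - 4615 = -4615 + \frac{\sqrt{122501}}{14}$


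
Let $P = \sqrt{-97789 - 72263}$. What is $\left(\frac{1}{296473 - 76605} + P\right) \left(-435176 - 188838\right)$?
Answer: $- \frac{312007}{109934} - 1248028 i \sqrt{42513} \approx -2.8381 - 2.5733 \cdot 10^{8} i$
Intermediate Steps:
$P = 2 i \sqrt{42513}$ ($P = \sqrt{-170052} = 2 i \sqrt{42513} \approx 412.37 i$)
$\left(\frac{1}{296473 - 76605} + P\right) \left(-435176 - 188838\right) = \left(\frac{1}{296473 - 76605} + 2 i \sqrt{42513}\right) \left(-435176 - 188838\right) = \left(\frac{1}{219868} + 2 i \sqrt{42513}\right) \left(-624014\right) = - \frac{312007}{109934} - 1248028 i \sqrt{42513}$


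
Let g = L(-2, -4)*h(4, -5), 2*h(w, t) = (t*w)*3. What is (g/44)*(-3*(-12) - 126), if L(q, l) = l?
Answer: -2700/11 ≈ -245.45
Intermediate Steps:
h(w, t) = 3*t*w/2 (h(w, t) = ((t*w)*3)/2 = (3*t*w)/2 = 3*t*w/2)
g = 120 (g = -6*(-5)*4 = -4*(-30) = 120)
(g/44)*(-3*(-12) - 126) = (120/44)*(-3*(-12) - 126) = (120*(1/44))*(36 - 126) = (30/11)*(-90) = -2700/11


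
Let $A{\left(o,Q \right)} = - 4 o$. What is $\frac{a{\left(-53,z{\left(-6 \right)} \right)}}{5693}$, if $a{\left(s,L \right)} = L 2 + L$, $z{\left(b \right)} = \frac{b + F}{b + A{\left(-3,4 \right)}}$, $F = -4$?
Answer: $- \frac{5}{5693} \approx -0.00087827$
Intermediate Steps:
$z{\left(b \right)} = \frac{-4 + b}{12 + b}$ ($z{\left(b \right)} = \frac{b - 4}{b - -12} = \frac{-4 + b}{b + 12} = \frac{-4 + b}{12 + b}$)
$a{\left(s,L \right)} = 3 L$ ($a{\left(s,L \right)} = 2 L + L = 3 L$)
$\frac{a{\left(-53,z{\left(-6 \right)} \right)}}{5693} = \frac{3 \frac{-4 - 6}{12 - 6}}{5693} = 3 \cdot \frac{1}{6} \left(-10\right) \frac{1}{5693} = 3 \left(- \frac{5}{3}\right) \frac{1}{5693} = \left(-5\right) \frac{1}{5693} = - \frac{5}{5693}$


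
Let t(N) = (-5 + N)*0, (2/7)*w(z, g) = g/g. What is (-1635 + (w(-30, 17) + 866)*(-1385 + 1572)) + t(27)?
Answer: 321923/2 ≈ 1.6096e+5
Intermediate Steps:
w(z, g) = 7/2 (w(z, g) = 7*(g/g)/2 = (7/2)*1 = 7/2)
t(N) = 0
(-1635 + (w(-30, 17) + 866)*(-1385 + 1572)) + t(27) = (-1635 + (7/2 + 866)*(-1385 + 1572)) + 0 = (-1635 + (1739/2)*187) + 0 = (-1635 + 325193/2) + 0 = 321923/2 + 0 = 321923/2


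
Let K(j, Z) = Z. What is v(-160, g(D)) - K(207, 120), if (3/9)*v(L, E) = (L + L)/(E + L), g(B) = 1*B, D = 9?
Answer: -17160/151 ≈ -113.64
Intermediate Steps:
g(B) = B
v(L, E) = 6*L/(E + L) (v(L, E) = 3*((L + L)/(E + L)) = 3*((2*L)/(E + L)) = 3*(2*L/(E + L)) = 6*L/(E + L))
v(-160, g(D)) - K(207, 120) = 6*(-160)/(9 - 160) - 1*120 = 6*(-160)/(-151) - 120 = 6*(-160)*(-1/151) - 120 = 960/151 - 120 = -17160/151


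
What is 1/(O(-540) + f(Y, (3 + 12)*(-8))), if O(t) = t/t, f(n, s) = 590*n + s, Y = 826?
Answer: 1/487221 ≈ 2.0525e-6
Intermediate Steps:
f(n, s) = s + 590*n
O(t) = 1
1/(O(-540) + f(Y, (3 + 12)*(-8))) = 1/(1 + ((3 + 12)*(-8) + 590*826)) = 1/(1 + (15*(-8) + 487340)) = 1/(1 + (-120 + 487340)) = 1/(1 + 487220) = 1/487221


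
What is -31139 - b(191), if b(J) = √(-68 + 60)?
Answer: -31139 - 2*I*√2 ≈ -31139.0 - 2.8284*I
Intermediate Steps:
b(J) = 2*I*√2 (b(J) = √(-8) = 2*I*√2)
-31139 - b(191) = -31139 - 2*I*√2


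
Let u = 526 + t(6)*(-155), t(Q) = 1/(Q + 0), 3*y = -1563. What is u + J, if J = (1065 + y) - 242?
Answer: 4813/6 ≈ 802.17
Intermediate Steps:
y = -521 (y = (⅓)*(-1563) = -521)
J = 302 (J = (1065 - 521) - 242 = 544 - 242 = 302)
t(Q) = 1/Q
u = 3001/6 (u = 526 - 155/6 = 3001/6 ≈ 500.17)
u + J = 3001/6 + 302 = 4813/6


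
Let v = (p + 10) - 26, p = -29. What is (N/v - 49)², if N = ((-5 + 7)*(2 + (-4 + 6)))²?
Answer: 5148361/2025 ≈ 2542.4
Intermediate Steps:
v = -45 (v = (-29 + 10) - 26 = -19 - 26 = -45)
N = 64 (N = (2*(2 + 2))² = (2*4)² = 8² = 64)
(N/v - 49)² = (64/(-45) - 49)² = (64*(-1/45) - 49)² = (-64/45 - 49)² = (-2269/45)² = 5148361/2025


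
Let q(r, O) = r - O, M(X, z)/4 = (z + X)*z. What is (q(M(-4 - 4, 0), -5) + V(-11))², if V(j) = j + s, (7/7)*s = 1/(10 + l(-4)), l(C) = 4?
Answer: 6889/196 ≈ 35.148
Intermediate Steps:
s = 1/14 (s = 1/(10 + 4) = 1/14 ≈ 0.071429)
M(X, z) = 4*z*(X + z) (M(X, z) = 4*((z + X)*z) = 4*((X + z)*z) = 4*(z*(X + z)) = 4*z*(X + z))
V(j) = 1/14 + j (V(j) = j + 1/14 = 1/14 + j)
(q(M(-4 - 4, 0), -5) + V(-11))² = ((4*0*((-4 - 4) + 0) - 1*(-5)) + (1/14 - 11))² = ((4*0*(-8 + 0) + 5) - 153/14)² = ((4*0*(-8) + 5) - 153/14)² = ((0 + 5) - 153/14)² = (5 - 153/14)² = (-83/14)² = 6889/196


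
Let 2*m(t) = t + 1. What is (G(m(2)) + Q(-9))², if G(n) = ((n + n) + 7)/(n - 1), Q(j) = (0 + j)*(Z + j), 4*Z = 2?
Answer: 37249/4 ≈ 9312.3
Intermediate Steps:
Z = ½ (Z = (¼)*2 = ½ ≈ 0.50000)
Q(j) = j*(½ + j) (Q(j) = (0 + j)*(½ + j) = j*(½ + j))
m(t) = ½ + t/2 (m(t) = (t + 1)/2 = (1 + t)/2 = ½ + t/2)
G(n) = (7 + 2*n)/(-1 + n) (G(n) = (2*n + 7)/(-1 + n) = (7 + 2*n)/(-1 + n))
(G(m(2)) + Q(-9))² = ((7 + 2*(½ + (½)*2))/(-1 + (½ + (½)*2)) - 9*(½ - 9))² = ((7 + 2*(½ + 1))/(-1 + (½ + 1)) - 9*(-17/2))² = ((7 + 2*(3/2))/(-1 + 3/2) + 153/2)² = ((7 + 3)/(½) + 153/2)² = (2*10 + 153/2)² = (20 + 153/2)² = (193/2)² = 37249/4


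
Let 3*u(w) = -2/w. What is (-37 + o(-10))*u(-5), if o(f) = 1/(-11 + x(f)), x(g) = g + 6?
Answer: -1112/225 ≈ -4.9422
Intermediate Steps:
x(g) = 6 + g
u(w) = -2/(3*w) (u(w) = (-2/w)/3 = -2/(3*w))
o(f) = 1/(-5 + f) (o(f) = 1/(-11 + (6 + f)) = 1/(-5 + f))
(-37 + o(-10))*u(-5) = (-37 + 1/(-5 - 10))*(-⅔/(-5)) = (-37 + 1/(-15))*(-⅔*(-⅕)) = (-37 - 1/15)*(2/15) = -556/15*2/15 = -1112/225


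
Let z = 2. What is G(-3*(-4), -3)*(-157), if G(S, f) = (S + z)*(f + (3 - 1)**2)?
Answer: -2198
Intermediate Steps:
G(S, f) = (2 + S)*(4 + f) (G(S, f) = (S + 2)*(f + (3 - 1)**2) = (2 + S)*(f + 2**2) = (2 + S)*(f + 4) = (2 + S)*(4 + f))
G(-3*(-4), -3)*(-157) = (8 + 2*(-3) + 4*(-3*(-4)) - 3*(-4)*(-3))*(-157) = (8 - 6 + 4*12 + 12*(-3))*(-157) = (8 - 6 + 48 - 36)*(-157) = 14*(-157) = -2198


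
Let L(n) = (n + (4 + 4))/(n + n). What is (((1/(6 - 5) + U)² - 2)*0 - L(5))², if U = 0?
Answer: 169/100 ≈ 1.6900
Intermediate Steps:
L(n) = (8 + n)/(2*n) (L(n) = (n + 8)/((2*n)) = (8 + n)*(1/(2*n)) = (8 + n)/(2*n))
(((1/(6 - 5) + U)² - 2)*0 - L(5))² = (((1/(6 - 5) + 0)² - 2)*0 - (8 + 5)/(2*5))² = (((1/1 + 0)² - 2)*0 - 13/(2*5))² = (((1 + 0)² - 2)*0 - 1*13/10)² = ((1² - 2)*0 - 13/10)² = ((1 - 2)*0 - 13/10)² = (-1*0 - 13/10)² = (0 - 13/10)² = (-13/10)² = 169/100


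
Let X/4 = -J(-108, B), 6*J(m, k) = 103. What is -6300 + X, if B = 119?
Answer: -19106/3 ≈ -6368.7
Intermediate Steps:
J(m, k) = 103/6 (J(m, k) = (1/6)*103 = 103/6)
X = -206/3 (X = 4*(-1*103/6) = 4*(-103/6) = -206/3 ≈ -68.667)
-6300 + X = -6300 - 206/3 = -19106/3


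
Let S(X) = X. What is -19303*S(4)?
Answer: -77212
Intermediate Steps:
-19303*S(4) = -19303*4 = -77212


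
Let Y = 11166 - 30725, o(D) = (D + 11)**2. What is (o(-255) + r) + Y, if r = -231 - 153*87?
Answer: 26435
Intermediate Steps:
o(D) = (11 + D)**2
r = -13542 (r = -231 - 13311 = -13542)
Y = -19559
(o(-255) + r) + Y = ((11 - 255)**2 - 13542) - 19559 = ((-244)**2 - 13542) - 19559 = (59536 - 13542) - 19559 = 45994 - 19559 = 26435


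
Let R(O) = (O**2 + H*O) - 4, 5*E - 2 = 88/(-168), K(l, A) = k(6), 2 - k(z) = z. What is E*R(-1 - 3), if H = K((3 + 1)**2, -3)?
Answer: 124/15 ≈ 8.2667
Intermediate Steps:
k(z) = 2 - z
K(l, A) = -4 (K(l, A) = 2 - 1*6 = 2 - 6 = -4)
H = -4
E = 31/105 (E = 2/5 + (88/(-168))/5 = 2/5 + (88*(-1/168))/5 = 2/5 + (1/5)*(-11/21) = 2/5 - 11/105 = 31/105 ≈ 0.29524)
R(O) = -4 + O**2 - 4*O (R(O) = (O**2 - 4*O) - 4 = -4 + O**2 - 4*O)
E*R(-1 - 3) = 31*(-4 + (-1 - 3)**2 - 4*(-1 - 3))/105 = 31*(-4 + (-4)**2 - 4*(-4))/105 = 31*(-4 + 16 + 16)/105 = (31/105)*28 = 124/15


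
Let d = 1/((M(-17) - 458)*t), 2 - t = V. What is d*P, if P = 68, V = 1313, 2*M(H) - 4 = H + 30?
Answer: 136/1178589 ≈ 0.00011539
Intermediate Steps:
M(H) = 17 + H/2 (M(H) = 2 + (H + 30)/2 = 2 + (30 + H)/2 = 2 + (15 + H/2) = 17 + H/2)
t = -1311 (t = 2 - 1*1313 = 2 - 1313 = -1311)
d = 2/1178589 (d = 1/(((17 + (½)*(-17)) - 458)*(-1311)) = -1/1311/((17 - 17/2) - 458) = -1/1311/(17/2 - 458) = -1/1311/(-899/2) = -2/899*(-1/1311) = 2/1178589 ≈ 1.6969e-6)
d*P = (2/1178589)*68 = 136/1178589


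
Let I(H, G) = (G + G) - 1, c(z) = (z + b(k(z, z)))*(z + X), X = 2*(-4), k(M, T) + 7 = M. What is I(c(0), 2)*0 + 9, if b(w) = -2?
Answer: 9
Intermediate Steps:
k(M, T) = -7 + M
X = -8
c(z) = (-8 + z)*(-2 + z) (c(z) = (z - 2)*(z - 8) = (-2 + z)*(-8 + z) = (-8 + z)*(-2 + z))
I(H, G) = -1 + 2*G (I(H, G) = 2*G - 1 = -1 + 2*G)
I(c(0), 2)*0 + 9 = (-1 + 2*2)*0 + 9 = (-1 + 4)*0 + 9 = 3*0 + 9 = 0 + 9 = 9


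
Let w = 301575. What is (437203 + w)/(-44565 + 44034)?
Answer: -738778/531 ≈ -1391.3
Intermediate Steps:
(437203 + w)/(-44565 + 44034) = (437203 + 301575)/(-44565 + 44034) = 738778/(-531) = 738778*(-1/531) = -738778/531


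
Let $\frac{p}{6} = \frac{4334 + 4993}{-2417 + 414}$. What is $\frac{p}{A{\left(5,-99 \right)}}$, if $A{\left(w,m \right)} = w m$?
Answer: $\frac{6218}{110165} \approx 0.056443$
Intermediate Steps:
$A{\left(w,m \right)} = m w$
$p = - \frac{55962}{2003}$ ($p = 6 \frac{4334 + 4993}{-2417 + 414} = 6 \frac{9327}{-2003} = 6 \cdot 9327 \left(- \frac{1}{2003}\right) = 6 \left(- \frac{9327}{2003}\right) = - \frac{55962}{2003} \approx -27.939$)
$\frac{p}{A{\left(5,-99 \right)}} = - \frac{55962}{2003 \left(\left(-99\right) 5\right)} = - \frac{55962}{2003 \left(-495\right)} = \left(- \frac{55962}{2003}\right) \left(- \frac{1}{495}\right) = \frac{6218}{110165}$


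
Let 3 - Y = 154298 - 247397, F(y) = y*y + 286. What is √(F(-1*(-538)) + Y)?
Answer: 4*√23927 ≈ 618.73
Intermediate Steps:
F(y) = 286 + y² (F(y) = y² + 286 = 286 + y²)
Y = 93102 (Y = 3 - (154298 - 247397) = 3 - 1*(-93099) = 3 + 93099 = 93102)
√(F(-1*(-538)) + Y) = √((286 + (-1*(-538))²) + 93102) = √((286 + 538²) + 93102) = √((286 + 289444) + 93102) = √(289730 + 93102) = √382832 = 4*√23927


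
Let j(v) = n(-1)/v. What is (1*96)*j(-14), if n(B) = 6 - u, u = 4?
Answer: -96/7 ≈ -13.714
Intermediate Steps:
n(B) = 2 (n(B) = 6 - 1*4 = 6 - 4 = 2)
j(v) = 2/v
(1*96)*j(-14) = (1*96)*(2/(-14)) = 96*(2*(-1/14)) = 96*(-⅐) = -96/7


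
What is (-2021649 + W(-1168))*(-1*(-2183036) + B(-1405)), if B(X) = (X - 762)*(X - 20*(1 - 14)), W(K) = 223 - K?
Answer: -9422990396758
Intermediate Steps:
B(X) = (-762 + X)*(260 + X) (B(X) = (-762 + X)*(X - 20*(-13)) = (-762 + X)*(X + 260) = (-762 + X)*(260 + X))
(-2021649 + W(-1168))*(-1*(-2183036) + B(-1405)) = (-2021649 + (223 - 1*(-1168)))*(-1*(-2183036) + (-198120 + (-1405)² - 502*(-1405))) = (-2021649 + (223 + 1168))*(2183036 + (-198120 + 1974025 + 705310)) = (-2021649 + 1391)*(2183036 + 2481215) = -2020258*4664251 = -9422990396758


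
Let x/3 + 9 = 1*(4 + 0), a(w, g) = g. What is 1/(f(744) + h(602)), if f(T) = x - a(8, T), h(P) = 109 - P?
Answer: -1/1252 ≈ -0.00079872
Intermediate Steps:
x = -15 (x = -27 + 3*(1*(4 + 0)) = -27 + 3*(1*4) = -27 + 3*4 = -27 + 12 = -15)
f(T) = -15 - T
1/(f(744) + h(602)) = 1/((-15 - 1*744) + (109 - 1*602)) = 1/((-15 - 744) + (109 - 602)) = 1/(-759 - 493) = 1/(-1252) = -1/1252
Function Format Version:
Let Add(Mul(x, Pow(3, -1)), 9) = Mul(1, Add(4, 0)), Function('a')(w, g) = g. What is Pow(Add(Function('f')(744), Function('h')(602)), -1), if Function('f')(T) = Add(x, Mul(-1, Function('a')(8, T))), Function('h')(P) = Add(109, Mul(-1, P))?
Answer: Rational(-1, 1252) ≈ -0.00079872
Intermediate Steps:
x = -15 (x = Add(-27, Mul(3, Mul(1, Add(4, 0)))) = Add(-27, Mul(3, Mul(1, 4))) = Add(-27, Mul(3, 4)) = Add(-27, 12) = -15)
Function('f')(T) = Add(-15, Mul(-1, T))
Pow(Add(Function('f')(744), Function('h')(602)), -1) = Pow(Add(Add(-15, Mul(-1, 744)), Add(109, Mul(-1, 602))), -1) = Pow(Add(Add(-15, -744), Add(109, -602)), -1) = Pow(Add(-759, -493), -1) = Pow(-1252, -1) = Rational(-1, 1252)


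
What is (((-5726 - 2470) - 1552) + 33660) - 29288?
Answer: -5376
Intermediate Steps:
(((-5726 - 2470) - 1552) + 33660) - 29288 = ((-8196 - 1552) + 33660) - 29288 = (-9748 + 33660) - 29288 = 23912 - 29288 = -5376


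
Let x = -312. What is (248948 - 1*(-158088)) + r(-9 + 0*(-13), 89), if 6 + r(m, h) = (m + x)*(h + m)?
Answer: 381350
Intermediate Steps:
r(m, h) = -6 + (-312 + m)*(h + m) (r(m, h) = -6 + (m - 312)*(h + m) = -6 + (-312 + m)*(h + m))
(248948 - 1*(-158088)) + r(-9 + 0*(-13), 89) = (248948 - 1*(-158088)) + (-6 + (-9 + 0*(-13))² - 312*89 - 312*(-9 + 0*(-13)) + 89*(-9 + 0*(-13))) = (248948 + 158088) + (-6 + (-9 + 0)² - 27768 - 312*(-9 + 0) + 89*(-9 + 0)) = 407036 + (-6 + (-9)² - 27768 - 312*(-9) + 89*(-9)) = 407036 + (-6 + 81 - 27768 + 2808 - 801) = 407036 - 25686 = 381350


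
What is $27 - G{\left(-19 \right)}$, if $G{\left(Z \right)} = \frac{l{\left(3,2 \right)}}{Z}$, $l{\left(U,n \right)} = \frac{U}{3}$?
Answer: $\frac{514}{19} \approx 27.053$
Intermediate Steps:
$l{\left(U,n \right)} = \frac{U}{3}$ ($l{\left(U,n \right)} = U \frac{1}{3} = \frac{U}{3}$)
$G{\left(Z \right)} = \frac{1}{Z}$ ($G{\left(Z \right)} = \frac{\frac{1}{3} \cdot 3}{Z} = 1 \frac{1}{Z} = \frac{1}{Z}$)
$27 - G{\left(-19 \right)} = 27 - \frac{1}{-19} = 27 - - \frac{1}{19} = 27 + \frac{1}{19} = \frac{514}{19}$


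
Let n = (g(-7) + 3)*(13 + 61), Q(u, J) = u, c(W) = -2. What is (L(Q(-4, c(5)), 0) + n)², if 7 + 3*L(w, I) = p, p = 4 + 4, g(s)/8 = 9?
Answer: 277255801/9 ≈ 3.0806e+7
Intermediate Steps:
g(s) = 72 (g(s) = 8*9 = 72)
p = 8
L(w, I) = ⅓ (L(w, I) = -7/3 + (⅓)*8 = -7/3 + 8/3 = ⅓)
n = 5550 (n = (72 + 3)*(13 + 61) = 75*74 = 5550)
(L(Q(-4, c(5)), 0) + n)² = (⅓ + 5550)² = (16651/3)² = 277255801/9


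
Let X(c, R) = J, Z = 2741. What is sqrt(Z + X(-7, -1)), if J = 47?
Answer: 2*sqrt(697) ≈ 52.802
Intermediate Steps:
X(c, R) = 47
sqrt(Z + X(-7, -1)) = sqrt(2741 + 47) = sqrt(2788) = 2*sqrt(697)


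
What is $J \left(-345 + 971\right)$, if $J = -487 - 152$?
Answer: $-400014$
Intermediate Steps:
$J = -639$
$J \left(-345 + 971\right) = - 639 \left(-345 + 971\right) = \left(-639\right) 626 = -400014$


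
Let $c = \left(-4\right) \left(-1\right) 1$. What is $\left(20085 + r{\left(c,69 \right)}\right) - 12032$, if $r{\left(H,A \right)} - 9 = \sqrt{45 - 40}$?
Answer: $8062 + \sqrt{5} \approx 8064.2$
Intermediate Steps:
$c = 4$ ($c = 4 \cdot 1 = 4$)
$r{\left(H,A \right)} = 9 + \sqrt{5}$ ($r{\left(H,A \right)} = 9 + \sqrt{45 - 40} = 9 + \sqrt{5}$)
$\left(20085 + r{\left(c,69 \right)}\right) - 12032 = \left(20085 + \left(9 + \sqrt{5}\right)\right) - 12032 = \left(20094 + \sqrt{5}\right) - 12032 = 8062 + \sqrt{5}$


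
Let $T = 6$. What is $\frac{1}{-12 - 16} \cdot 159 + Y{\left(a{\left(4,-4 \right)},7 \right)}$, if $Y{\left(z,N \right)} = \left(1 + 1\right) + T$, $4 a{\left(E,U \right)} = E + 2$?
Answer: $\frac{65}{28} \approx 2.3214$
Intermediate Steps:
$a{\left(E,U \right)} = \frac{1}{2} + \frac{E}{4}$ ($a{\left(E,U \right)} = \frac{E + 2}{4} = \frac{2 + E}{4} = \frac{1}{2} + \frac{E}{4}$)
$Y{\left(z,N \right)} = 8$ ($Y{\left(z,N \right)} = \left(1 + 1\right) + 6 = 2 + 6 = 8$)
$\frac{1}{-12 - 16} \cdot 159 + Y{\left(a{\left(4,-4 \right)},7 \right)} = \frac{1}{-12 - 16} \cdot 159 + 8 = \frac{1}{-28} \cdot 159 + 8 = \left(- \frac{1}{28}\right) 159 + 8 = - \frac{159}{28} + 8 = \frac{65}{28}$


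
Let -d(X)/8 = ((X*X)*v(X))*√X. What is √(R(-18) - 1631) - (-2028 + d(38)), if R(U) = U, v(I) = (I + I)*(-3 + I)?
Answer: 2028 + 30728320*√38 + I*√1649 ≈ 1.8942e+8 + 40.608*I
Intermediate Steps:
v(I) = 2*I*(-3 + I) (v(I) = (2*I)*(-3 + I) = 2*I*(-3 + I))
d(X) = -16*X^(7/2)*(-3 + X) (d(X) = -8*(X*X)*(2*X*(-3 + X))*√X = -8*X²*(2*X*(-3 + X))*√X = -8*2*X³*(-3 + X)*√X = -16*X^(7/2)*(-3 + X))
√(R(-18) - 1631) - (-2028 + d(38)) = √(-18 - 1631) - (-2028 + 16*38^(7/2)*(3 - 1*38)) = √(-1649) - (-2028 + 16*(54872*√38)*(3 - 38)) = I*√1649 - (-2028 + 16*(54872*√38)*(-35)) = I*√1649 - (-2028 - 30728320*√38) = I*√1649 + (2028 + 30728320*√38) = 2028 + 30728320*√38 + I*√1649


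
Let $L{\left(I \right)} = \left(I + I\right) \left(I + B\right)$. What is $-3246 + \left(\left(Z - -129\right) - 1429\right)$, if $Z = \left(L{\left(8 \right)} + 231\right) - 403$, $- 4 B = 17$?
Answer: $-4658$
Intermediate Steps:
$B = - \frac{17}{4}$ ($B = \left(- \frac{1}{4}\right) 17 = - \frac{17}{4} \approx -4.25$)
$L{\left(I \right)} = 2 I \left(- \frac{17}{4} + I\right)$ ($L{\left(I \right)} = \left(I + I\right) \left(I - \frac{17}{4}\right) = 2 I \left(- \frac{17}{4} + I\right)$)
$Z = -112$ ($Z = \left(\frac{1}{2} \cdot 8 \left(-17 + 4 \cdot 8\right) + 231\right) - 403 = \left(\frac{1}{2} \cdot 8 \left(-17 + 32\right) + 231\right) - 403 = \left(\frac{1}{2} \cdot 8 \cdot 15 + 231\right) - 403 = \left(60 + 231\right) - 403 = 291 - 403 = -112$)
$-3246 + \left(\left(Z - -129\right) - 1429\right) = -3246 - 1412 = -4658$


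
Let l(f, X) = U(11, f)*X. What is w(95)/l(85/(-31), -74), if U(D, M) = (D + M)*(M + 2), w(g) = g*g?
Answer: 8673025/435712 ≈ 19.905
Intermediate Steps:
w(g) = g**2
U(D, M) = (2 + M)*(D + M) (U(D, M) = (D + M)*(2 + M) = (2 + M)*(D + M))
l(f, X) = X*(22 + f**2 + 13*f) (l(f, X) = (f**2 + 2*11 + 2*f + 11*f)*X = (f**2 + 22 + 2*f + 11*f)*X = (22 + f**2 + 13*f)*X = X*(22 + f**2 + 13*f))
w(95)/l(85/(-31), -74) = 95**2/((-74*(22 + (85/(-31))**2 + 13*(85/(-31))))) = 9025/((-74*(22 + (85*(-1/31))**2 + 13*(85*(-1/31))))) = 9025/((-74*(22 + (-85/31)**2 + 13*(-85/31)))) = 9025/((-74*(22 + 7225/961 - 1105/31))) = 9025/((-74*(-5888/961))) = 9025/(435712/961) = 9025*(961/435712) = 8673025/435712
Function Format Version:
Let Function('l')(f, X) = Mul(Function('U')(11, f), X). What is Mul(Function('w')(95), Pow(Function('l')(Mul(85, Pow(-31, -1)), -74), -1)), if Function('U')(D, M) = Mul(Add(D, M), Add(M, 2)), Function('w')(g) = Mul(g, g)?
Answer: Rational(8673025, 435712) ≈ 19.905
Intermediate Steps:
Function('w')(g) = Pow(g, 2)
Function('U')(D, M) = Mul(Add(2, M), Add(D, M)) (Function('U')(D, M) = Mul(Add(D, M), Add(2, M)) = Mul(Add(2, M), Add(D, M)))
Function('l')(f, X) = Mul(X, Add(22, Pow(f, 2), Mul(13, f))) (Function('l')(f, X) = Mul(Add(Pow(f, 2), Mul(2, 11), Mul(2, f), Mul(11, f)), X) = Mul(Add(Pow(f, 2), 22, Mul(2, f), Mul(11, f)), X) = Mul(Add(22, Pow(f, 2), Mul(13, f)), X) = Mul(X, Add(22, Pow(f, 2), Mul(13, f))))
Mul(Function('w')(95), Pow(Function('l')(Mul(85, Pow(-31, -1)), -74), -1)) = Mul(Pow(95, 2), Pow(Mul(-74, Add(22, Pow(Mul(85, Pow(-31, -1)), 2), Mul(13, Mul(85, Pow(-31, -1))))), -1)) = Mul(9025, Pow(Mul(-74, Add(22, Pow(Mul(85, Rational(-1, 31)), 2), Mul(13, Mul(85, Rational(-1, 31))))), -1)) = Mul(9025, Pow(Mul(-74, Add(22, Pow(Rational(-85, 31), 2), Mul(13, Rational(-85, 31)))), -1)) = Mul(9025, Pow(Mul(-74, Add(22, Rational(7225, 961), Rational(-1105, 31))), -1)) = Mul(9025, Pow(Mul(-74, Rational(-5888, 961)), -1)) = Mul(9025, Pow(Rational(435712, 961), -1)) = Mul(9025, Rational(961, 435712)) = Rational(8673025, 435712)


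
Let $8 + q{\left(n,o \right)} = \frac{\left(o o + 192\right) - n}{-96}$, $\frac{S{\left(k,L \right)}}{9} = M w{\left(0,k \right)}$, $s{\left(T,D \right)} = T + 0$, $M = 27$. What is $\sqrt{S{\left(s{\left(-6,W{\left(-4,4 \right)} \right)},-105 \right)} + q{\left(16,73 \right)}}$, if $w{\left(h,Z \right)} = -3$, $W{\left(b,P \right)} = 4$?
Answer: $\frac{i \sqrt{50838}}{8} \approx 28.184 i$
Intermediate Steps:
$s{\left(T,D \right)} = T$
$S{\left(k,L \right)} = -729$ ($S{\left(k,L \right)} = 9 \cdot 27 \left(-3\right) = 9 \left(-81\right) = -729$)
$q{\left(n,o \right)} = -10 - \frac{o^{2}}{96} + \frac{n}{96}$ ($q{\left(n,o \right)} = -8 + \frac{\left(o o + 192\right) - n}{-96} = -8 + \left(\left(o^{2} + 192\right) - n\right) \left(- \frac{1}{96}\right) = -8 + \left(\left(192 + o^{2}\right) - n\right) \left(- \frac{1}{96}\right) = -8 + \left(192 + o^{2} - n\right) \left(- \frac{1}{96}\right) = -8 - \left(2 - \frac{n}{96} + \frac{o^{2}}{96}\right) = -10 - \frac{o^{2}}{96} + \frac{n}{96}$)
$\sqrt{S{\left(s{\left(-6,W{\left(-4,4 \right)} \right)},-105 \right)} + q{\left(16,73 \right)}} = \sqrt{-729 - \left(\frac{59}{6} + \frac{5329}{96}\right)} = \sqrt{-729 - \frac{2091}{32}} = \sqrt{- \frac{25419}{32}} = \frac{i \sqrt{50838}}{8}$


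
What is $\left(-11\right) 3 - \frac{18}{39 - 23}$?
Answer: $- \frac{273}{8} \approx -34.125$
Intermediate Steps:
$\left(-11\right) 3 - \frac{18}{39 - 23} = -33 - \frac{18}{16} = -33 - \frac{9}{8} = - \frac{273}{8}$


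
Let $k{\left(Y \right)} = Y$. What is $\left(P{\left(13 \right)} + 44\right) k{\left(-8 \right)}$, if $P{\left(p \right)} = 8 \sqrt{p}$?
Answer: $-352 - 64 \sqrt{13} \approx -582.75$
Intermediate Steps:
$\left(P{\left(13 \right)} + 44\right) k{\left(-8 \right)} = \left(8 \sqrt{13} + 44\right) \left(-8\right) = \left(44 + 8 \sqrt{13}\right) \left(-8\right) = -352 - 64 \sqrt{13}$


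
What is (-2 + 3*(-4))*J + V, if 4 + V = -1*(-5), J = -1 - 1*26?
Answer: 379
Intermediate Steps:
J = -27 (J = -1 - 26 = -27)
V = 1 (V = -4 - 1*(-5) = -4 + 5 = 1)
(-2 + 3*(-4))*J + V = (-2 + 3*(-4))*(-27) + 1 = (-2 - 12)*(-27) + 1 = -14*(-27) + 1 = 378 + 1 = 379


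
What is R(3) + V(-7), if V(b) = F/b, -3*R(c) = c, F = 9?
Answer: -16/7 ≈ -2.2857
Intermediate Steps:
R(c) = -c/3
V(b) = 9/b
R(3) + V(-7) = -1/3*3 + 9/(-7) = -1 + 9*(-1/7) = -1 - 9/7 = -16/7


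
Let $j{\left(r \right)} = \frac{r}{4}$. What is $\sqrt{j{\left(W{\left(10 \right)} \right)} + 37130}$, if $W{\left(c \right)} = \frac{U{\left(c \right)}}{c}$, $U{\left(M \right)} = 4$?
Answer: $\frac{\sqrt{3713010}}{10} \approx 192.69$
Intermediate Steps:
$W{\left(c \right)} = \frac{4}{c}$
$j{\left(r \right)} = \frac{r}{4}$ ($j{\left(r \right)} = r \frac{1}{4} = \frac{r}{4}$)
$\sqrt{j{\left(W{\left(10 \right)} \right)} + 37130} = \sqrt{\frac{4 \cdot \frac{1}{10}}{4} + 37130} = \sqrt{\frac{1}{4} \cdot \frac{2}{5} + 37130} = \sqrt{\frac{1}{10} + 37130} = \sqrt{\frac{371301}{10}} = \frac{\sqrt{3713010}}{10}$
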